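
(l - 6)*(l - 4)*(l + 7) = l^3 - 3*l^2 - 46*l + 168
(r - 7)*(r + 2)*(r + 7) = r^3 + 2*r^2 - 49*r - 98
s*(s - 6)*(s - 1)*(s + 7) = s^4 - 43*s^2 + 42*s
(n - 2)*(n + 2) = n^2 - 4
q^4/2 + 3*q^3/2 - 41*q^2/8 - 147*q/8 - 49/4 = (q/2 + 1)*(q - 7/2)*(q + 1)*(q + 7/2)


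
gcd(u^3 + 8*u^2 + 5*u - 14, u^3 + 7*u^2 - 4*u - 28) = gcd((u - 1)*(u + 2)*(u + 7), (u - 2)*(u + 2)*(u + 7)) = u^2 + 9*u + 14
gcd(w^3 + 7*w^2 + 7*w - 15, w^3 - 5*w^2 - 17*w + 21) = w^2 + 2*w - 3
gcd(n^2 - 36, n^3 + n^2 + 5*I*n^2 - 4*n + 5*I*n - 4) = 1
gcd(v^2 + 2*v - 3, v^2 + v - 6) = v + 3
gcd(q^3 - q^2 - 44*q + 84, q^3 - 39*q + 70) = q^2 + 5*q - 14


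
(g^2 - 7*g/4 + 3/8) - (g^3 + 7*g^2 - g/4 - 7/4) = -g^3 - 6*g^2 - 3*g/2 + 17/8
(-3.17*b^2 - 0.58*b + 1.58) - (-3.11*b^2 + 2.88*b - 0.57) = -0.0600000000000001*b^2 - 3.46*b + 2.15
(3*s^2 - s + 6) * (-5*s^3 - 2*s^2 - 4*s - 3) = -15*s^5 - s^4 - 40*s^3 - 17*s^2 - 21*s - 18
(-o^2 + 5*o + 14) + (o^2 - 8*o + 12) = 26 - 3*o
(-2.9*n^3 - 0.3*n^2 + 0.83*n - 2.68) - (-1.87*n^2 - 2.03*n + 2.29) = -2.9*n^3 + 1.57*n^2 + 2.86*n - 4.97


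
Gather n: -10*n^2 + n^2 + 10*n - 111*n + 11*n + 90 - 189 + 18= -9*n^2 - 90*n - 81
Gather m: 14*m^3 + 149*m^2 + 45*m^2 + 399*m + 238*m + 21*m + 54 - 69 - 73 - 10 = 14*m^3 + 194*m^2 + 658*m - 98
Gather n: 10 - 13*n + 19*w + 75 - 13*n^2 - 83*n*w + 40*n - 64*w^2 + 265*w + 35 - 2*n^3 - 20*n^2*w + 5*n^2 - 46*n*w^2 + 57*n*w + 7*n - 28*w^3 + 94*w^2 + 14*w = -2*n^3 + n^2*(-20*w - 8) + n*(-46*w^2 - 26*w + 34) - 28*w^3 + 30*w^2 + 298*w + 120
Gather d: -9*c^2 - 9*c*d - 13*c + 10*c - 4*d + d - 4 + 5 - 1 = -9*c^2 - 3*c + d*(-9*c - 3)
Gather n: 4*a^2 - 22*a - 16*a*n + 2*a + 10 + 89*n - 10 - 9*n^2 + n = 4*a^2 - 20*a - 9*n^2 + n*(90 - 16*a)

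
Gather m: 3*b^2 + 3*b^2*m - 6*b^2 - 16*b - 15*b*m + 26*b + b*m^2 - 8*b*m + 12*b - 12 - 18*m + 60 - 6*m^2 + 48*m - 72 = -3*b^2 + 22*b + m^2*(b - 6) + m*(3*b^2 - 23*b + 30) - 24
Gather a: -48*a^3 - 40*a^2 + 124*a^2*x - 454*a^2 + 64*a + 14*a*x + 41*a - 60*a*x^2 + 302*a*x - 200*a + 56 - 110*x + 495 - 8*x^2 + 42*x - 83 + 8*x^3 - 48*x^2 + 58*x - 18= -48*a^3 + a^2*(124*x - 494) + a*(-60*x^2 + 316*x - 95) + 8*x^3 - 56*x^2 - 10*x + 450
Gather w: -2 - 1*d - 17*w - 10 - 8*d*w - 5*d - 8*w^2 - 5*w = -6*d - 8*w^2 + w*(-8*d - 22) - 12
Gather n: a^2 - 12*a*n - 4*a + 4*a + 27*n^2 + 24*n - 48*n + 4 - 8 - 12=a^2 + 27*n^2 + n*(-12*a - 24) - 16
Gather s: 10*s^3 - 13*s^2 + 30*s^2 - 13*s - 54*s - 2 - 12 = 10*s^3 + 17*s^2 - 67*s - 14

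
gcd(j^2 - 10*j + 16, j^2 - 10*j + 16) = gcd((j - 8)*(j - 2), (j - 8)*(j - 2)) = j^2 - 10*j + 16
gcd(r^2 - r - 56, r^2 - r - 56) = r^2 - r - 56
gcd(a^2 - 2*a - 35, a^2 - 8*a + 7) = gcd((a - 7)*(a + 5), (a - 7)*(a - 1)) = a - 7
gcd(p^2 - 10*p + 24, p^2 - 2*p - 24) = p - 6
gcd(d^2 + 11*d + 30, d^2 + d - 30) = d + 6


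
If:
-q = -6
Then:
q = 6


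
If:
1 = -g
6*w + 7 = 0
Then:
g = -1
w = -7/6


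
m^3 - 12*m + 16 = (m - 2)^2*(m + 4)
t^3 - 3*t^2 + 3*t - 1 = (t - 1)^3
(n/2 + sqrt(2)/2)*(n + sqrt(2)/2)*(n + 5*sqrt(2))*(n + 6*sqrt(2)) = n^4/2 + 25*sqrt(2)*n^3/4 + 47*n^2 + 101*sqrt(2)*n/2 + 30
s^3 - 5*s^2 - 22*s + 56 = (s - 7)*(s - 2)*(s + 4)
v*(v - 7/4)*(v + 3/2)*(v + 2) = v^4 + 7*v^3/4 - 25*v^2/8 - 21*v/4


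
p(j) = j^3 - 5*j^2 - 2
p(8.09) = 200.23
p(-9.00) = -1136.00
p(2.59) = -18.17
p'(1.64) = -8.33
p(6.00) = 34.00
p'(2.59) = -5.78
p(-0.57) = -3.81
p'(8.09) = 115.44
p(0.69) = -4.05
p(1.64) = -11.04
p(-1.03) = -8.40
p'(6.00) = 48.00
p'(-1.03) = 13.48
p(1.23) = -7.70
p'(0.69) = -5.47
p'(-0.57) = 6.67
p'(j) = 3*j^2 - 10*j = j*(3*j - 10)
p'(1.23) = -7.76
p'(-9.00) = 333.00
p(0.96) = -5.72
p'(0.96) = -6.84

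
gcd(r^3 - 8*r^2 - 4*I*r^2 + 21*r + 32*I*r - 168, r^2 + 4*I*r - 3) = r + 3*I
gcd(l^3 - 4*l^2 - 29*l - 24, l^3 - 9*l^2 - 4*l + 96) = l^2 - 5*l - 24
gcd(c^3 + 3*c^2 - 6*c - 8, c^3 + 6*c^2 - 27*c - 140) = c + 4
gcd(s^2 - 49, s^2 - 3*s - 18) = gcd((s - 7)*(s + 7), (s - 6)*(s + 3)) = 1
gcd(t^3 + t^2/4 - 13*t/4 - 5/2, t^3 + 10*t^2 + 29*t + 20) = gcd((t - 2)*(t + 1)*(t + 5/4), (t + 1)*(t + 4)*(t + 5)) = t + 1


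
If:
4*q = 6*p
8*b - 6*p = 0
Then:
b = q/2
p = 2*q/3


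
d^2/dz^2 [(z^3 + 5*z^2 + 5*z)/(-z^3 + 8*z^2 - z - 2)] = 2*(-13*z^6 - 12*z^5 + 147*z^4 - 302*z^3 - 186*z^2 - 252*z - 10)/(z^9 - 24*z^8 + 195*z^7 - 554*z^6 + 99*z^5 + 372*z^4 - 83*z^3 - 90*z^2 + 12*z + 8)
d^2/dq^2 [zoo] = 0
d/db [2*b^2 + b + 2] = 4*b + 1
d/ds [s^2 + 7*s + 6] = 2*s + 7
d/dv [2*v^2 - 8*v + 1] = 4*v - 8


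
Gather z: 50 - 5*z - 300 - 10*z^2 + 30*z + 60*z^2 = 50*z^2 + 25*z - 250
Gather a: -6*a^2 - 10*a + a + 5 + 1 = -6*a^2 - 9*a + 6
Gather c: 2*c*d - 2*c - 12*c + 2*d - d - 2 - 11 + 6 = c*(2*d - 14) + d - 7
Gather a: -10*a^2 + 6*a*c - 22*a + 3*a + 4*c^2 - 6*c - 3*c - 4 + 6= -10*a^2 + a*(6*c - 19) + 4*c^2 - 9*c + 2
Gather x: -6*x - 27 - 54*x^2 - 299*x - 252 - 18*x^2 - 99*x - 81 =-72*x^2 - 404*x - 360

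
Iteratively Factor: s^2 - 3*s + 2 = (s - 1)*(s - 2)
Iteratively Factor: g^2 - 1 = (g + 1)*(g - 1)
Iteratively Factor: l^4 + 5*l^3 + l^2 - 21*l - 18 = (l + 1)*(l^3 + 4*l^2 - 3*l - 18) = (l + 1)*(l + 3)*(l^2 + l - 6) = (l - 2)*(l + 1)*(l + 3)*(l + 3)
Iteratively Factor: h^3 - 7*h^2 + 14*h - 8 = (h - 1)*(h^2 - 6*h + 8) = (h - 2)*(h - 1)*(h - 4)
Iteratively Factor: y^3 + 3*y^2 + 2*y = (y + 2)*(y^2 + y) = (y + 1)*(y + 2)*(y)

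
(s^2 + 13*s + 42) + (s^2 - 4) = 2*s^2 + 13*s + 38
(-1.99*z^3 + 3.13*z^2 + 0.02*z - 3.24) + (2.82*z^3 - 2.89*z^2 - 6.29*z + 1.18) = 0.83*z^3 + 0.24*z^2 - 6.27*z - 2.06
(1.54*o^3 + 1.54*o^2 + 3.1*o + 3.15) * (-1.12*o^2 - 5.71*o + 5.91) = -1.7248*o^5 - 10.5182*o^4 - 3.164*o^3 - 12.1276*o^2 + 0.334500000000002*o + 18.6165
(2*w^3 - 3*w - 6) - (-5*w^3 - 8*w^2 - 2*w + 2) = 7*w^3 + 8*w^2 - w - 8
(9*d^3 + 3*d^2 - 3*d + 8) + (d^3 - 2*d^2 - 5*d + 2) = 10*d^3 + d^2 - 8*d + 10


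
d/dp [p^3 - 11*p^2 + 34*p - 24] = 3*p^2 - 22*p + 34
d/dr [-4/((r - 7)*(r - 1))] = 8*(r - 4)/((r - 7)^2*(r - 1)^2)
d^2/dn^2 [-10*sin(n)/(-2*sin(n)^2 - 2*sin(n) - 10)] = 5*(-9*sin(n)^5 + sin(n)^4 + 5*sin(n)^2 - 26*sin(n) - 21*sin(3*n)/2 + sin(5*n)/2 - 10)/(sin(n)^2 + sin(n) + 5)^3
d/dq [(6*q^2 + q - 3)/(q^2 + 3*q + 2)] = (17*q^2 + 30*q + 11)/(q^4 + 6*q^3 + 13*q^2 + 12*q + 4)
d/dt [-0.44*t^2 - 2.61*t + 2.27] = -0.88*t - 2.61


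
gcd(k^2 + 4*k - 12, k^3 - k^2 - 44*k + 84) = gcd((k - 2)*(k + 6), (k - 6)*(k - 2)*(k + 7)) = k - 2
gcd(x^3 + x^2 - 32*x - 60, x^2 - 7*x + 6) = x - 6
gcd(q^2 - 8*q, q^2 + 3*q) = q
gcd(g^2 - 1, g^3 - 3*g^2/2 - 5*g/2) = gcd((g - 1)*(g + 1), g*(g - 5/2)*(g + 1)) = g + 1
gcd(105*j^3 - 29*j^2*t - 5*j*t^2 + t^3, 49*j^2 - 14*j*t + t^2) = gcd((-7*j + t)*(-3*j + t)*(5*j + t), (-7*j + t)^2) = -7*j + t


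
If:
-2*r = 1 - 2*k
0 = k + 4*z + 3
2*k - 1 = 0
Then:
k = 1/2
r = 0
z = -7/8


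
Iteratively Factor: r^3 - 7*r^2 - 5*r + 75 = (r - 5)*(r^2 - 2*r - 15) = (r - 5)^2*(r + 3)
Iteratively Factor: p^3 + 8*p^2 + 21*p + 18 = (p + 3)*(p^2 + 5*p + 6) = (p + 2)*(p + 3)*(p + 3)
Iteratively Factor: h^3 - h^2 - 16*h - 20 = (h + 2)*(h^2 - 3*h - 10) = (h - 5)*(h + 2)*(h + 2)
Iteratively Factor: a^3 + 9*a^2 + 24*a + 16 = (a + 4)*(a^2 + 5*a + 4) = (a + 4)^2*(a + 1)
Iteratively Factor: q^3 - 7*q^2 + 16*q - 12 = (q - 2)*(q^2 - 5*q + 6) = (q - 2)^2*(q - 3)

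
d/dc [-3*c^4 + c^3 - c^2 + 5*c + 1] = -12*c^3 + 3*c^2 - 2*c + 5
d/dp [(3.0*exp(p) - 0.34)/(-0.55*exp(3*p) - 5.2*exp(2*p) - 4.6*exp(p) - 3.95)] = (3.3*exp(3*p) + 15.039*exp(2*p) - 3.536*exp(p) - 13.414)*exp(p)/(0.3025*exp(6*p) + 5.72*exp(5*p) + 32.1*exp(4*p) + 52.185*exp(3*p) + 62.24*exp(2*p) + 36.34*exp(p) + 15.6025)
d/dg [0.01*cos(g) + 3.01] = -0.01*sin(g)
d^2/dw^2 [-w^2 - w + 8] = -2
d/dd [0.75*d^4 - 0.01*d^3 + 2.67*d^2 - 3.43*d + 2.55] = 3.0*d^3 - 0.03*d^2 + 5.34*d - 3.43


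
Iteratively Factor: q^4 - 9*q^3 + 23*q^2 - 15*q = (q - 1)*(q^3 - 8*q^2 + 15*q) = q*(q - 1)*(q^2 - 8*q + 15) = q*(q - 5)*(q - 1)*(q - 3)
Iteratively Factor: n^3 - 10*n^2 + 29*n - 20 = (n - 1)*(n^2 - 9*n + 20) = (n - 4)*(n - 1)*(n - 5)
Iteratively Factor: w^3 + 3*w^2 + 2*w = (w)*(w^2 + 3*w + 2) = w*(w + 1)*(w + 2)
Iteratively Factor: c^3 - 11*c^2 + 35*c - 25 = (c - 5)*(c^2 - 6*c + 5) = (c - 5)^2*(c - 1)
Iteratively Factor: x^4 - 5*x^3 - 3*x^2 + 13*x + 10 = (x - 2)*(x^3 - 3*x^2 - 9*x - 5) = (x - 5)*(x - 2)*(x^2 + 2*x + 1) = (x - 5)*(x - 2)*(x + 1)*(x + 1)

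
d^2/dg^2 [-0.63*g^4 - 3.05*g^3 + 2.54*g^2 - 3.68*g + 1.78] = -7.56*g^2 - 18.3*g + 5.08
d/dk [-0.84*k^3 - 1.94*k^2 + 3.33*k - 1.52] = -2.52*k^2 - 3.88*k + 3.33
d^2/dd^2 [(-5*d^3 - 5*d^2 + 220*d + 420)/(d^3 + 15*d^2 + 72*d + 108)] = 20*(7*d^3 + 48*d^2 + 54*d - 126)/(d^6 + 27*d^5 + 297*d^4 + 1701*d^3 + 5346*d^2 + 8748*d + 5832)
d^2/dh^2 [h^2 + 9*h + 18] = 2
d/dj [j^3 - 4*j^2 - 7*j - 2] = 3*j^2 - 8*j - 7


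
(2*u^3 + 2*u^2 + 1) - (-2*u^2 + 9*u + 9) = 2*u^3 + 4*u^2 - 9*u - 8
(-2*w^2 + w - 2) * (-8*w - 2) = 16*w^3 - 4*w^2 + 14*w + 4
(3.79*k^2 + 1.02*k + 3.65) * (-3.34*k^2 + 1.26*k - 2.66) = -12.6586*k^4 + 1.3686*k^3 - 20.9872*k^2 + 1.8858*k - 9.709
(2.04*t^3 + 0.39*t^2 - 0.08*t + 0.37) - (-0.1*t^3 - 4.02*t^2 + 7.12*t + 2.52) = 2.14*t^3 + 4.41*t^2 - 7.2*t - 2.15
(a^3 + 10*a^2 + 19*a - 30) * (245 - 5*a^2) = -5*a^5 - 50*a^4 + 150*a^3 + 2600*a^2 + 4655*a - 7350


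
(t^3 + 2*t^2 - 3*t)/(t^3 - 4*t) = (t^2 + 2*t - 3)/(t^2 - 4)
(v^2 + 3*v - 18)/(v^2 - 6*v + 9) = (v + 6)/(v - 3)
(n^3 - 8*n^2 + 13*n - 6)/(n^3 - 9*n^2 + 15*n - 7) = (n - 6)/(n - 7)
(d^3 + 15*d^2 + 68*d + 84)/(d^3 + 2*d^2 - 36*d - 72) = (d + 7)/(d - 6)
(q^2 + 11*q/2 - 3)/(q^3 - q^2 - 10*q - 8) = (-q^2 - 11*q/2 + 3)/(-q^3 + q^2 + 10*q + 8)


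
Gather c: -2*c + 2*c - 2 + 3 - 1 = 0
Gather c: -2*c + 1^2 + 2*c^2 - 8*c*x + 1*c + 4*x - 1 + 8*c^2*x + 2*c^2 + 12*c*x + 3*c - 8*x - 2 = c^2*(8*x + 4) + c*(4*x + 2) - 4*x - 2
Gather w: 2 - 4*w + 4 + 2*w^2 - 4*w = 2*w^2 - 8*w + 6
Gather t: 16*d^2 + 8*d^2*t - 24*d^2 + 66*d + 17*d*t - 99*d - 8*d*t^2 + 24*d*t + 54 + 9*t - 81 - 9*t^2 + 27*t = -8*d^2 - 33*d + t^2*(-8*d - 9) + t*(8*d^2 + 41*d + 36) - 27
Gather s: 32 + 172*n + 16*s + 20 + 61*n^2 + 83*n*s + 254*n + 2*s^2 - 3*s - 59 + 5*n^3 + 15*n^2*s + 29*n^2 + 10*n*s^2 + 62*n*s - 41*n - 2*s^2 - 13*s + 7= 5*n^3 + 90*n^2 + 10*n*s^2 + 385*n + s*(15*n^2 + 145*n)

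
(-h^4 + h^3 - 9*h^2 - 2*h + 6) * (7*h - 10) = -7*h^5 + 17*h^4 - 73*h^3 + 76*h^2 + 62*h - 60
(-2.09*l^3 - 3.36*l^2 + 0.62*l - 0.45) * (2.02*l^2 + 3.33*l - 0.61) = -4.2218*l^5 - 13.7469*l^4 - 8.6615*l^3 + 3.2052*l^2 - 1.8767*l + 0.2745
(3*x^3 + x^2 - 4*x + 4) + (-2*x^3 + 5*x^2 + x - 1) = x^3 + 6*x^2 - 3*x + 3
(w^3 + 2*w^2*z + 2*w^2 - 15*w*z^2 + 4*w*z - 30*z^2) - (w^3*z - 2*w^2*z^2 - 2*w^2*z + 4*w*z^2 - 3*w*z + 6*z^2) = -w^3*z + w^3 + 2*w^2*z^2 + 4*w^2*z + 2*w^2 - 19*w*z^2 + 7*w*z - 36*z^2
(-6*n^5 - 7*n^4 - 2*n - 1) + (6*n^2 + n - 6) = -6*n^5 - 7*n^4 + 6*n^2 - n - 7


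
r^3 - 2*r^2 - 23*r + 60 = (r - 4)*(r - 3)*(r + 5)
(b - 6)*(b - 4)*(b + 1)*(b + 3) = b^4 - 6*b^3 - 13*b^2 + 66*b + 72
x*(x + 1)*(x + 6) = x^3 + 7*x^2 + 6*x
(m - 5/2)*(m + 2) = m^2 - m/2 - 5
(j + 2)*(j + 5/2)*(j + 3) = j^3 + 15*j^2/2 + 37*j/2 + 15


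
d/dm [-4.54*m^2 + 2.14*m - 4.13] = 2.14 - 9.08*m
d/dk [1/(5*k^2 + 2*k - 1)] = 2*(-5*k - 1)/(5*k^2 + 2*k - 1)^2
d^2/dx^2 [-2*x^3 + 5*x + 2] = -12*x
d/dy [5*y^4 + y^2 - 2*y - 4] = 20*y^3 + 2*y - 2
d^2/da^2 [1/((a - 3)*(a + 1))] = 2*((a - 3)^2 + (a - 3)*(a + 1) + (a + 1)^2)/((a - 3)^3*(a + 1)^3)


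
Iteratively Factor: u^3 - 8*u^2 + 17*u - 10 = (u - 2)*(u^2 - 6*u + 5) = (u - 5)*(u - 2)*(u - 1)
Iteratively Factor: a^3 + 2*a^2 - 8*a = (a + 4)*(a^2 - 2*a) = a*(a + 4)*(a - 2)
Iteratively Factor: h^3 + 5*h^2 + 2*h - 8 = (h - 1)*(h^2 + 6*h + 8) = (h - 1)*(h + 4)*(h + 2)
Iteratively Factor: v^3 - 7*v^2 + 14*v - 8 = (v - 2)*(v^2 - 5*v + 4) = (v - 4)*(v - 2)*(v - 1)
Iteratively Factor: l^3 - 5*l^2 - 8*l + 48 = (l - 4)*(l^2 - l - 12) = (l - 4)^2*(l + 3)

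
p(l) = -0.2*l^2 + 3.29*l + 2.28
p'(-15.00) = 9.29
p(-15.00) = -92.07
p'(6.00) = 0.89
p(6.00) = 14.82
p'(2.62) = 2.24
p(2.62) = 9.53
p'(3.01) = 2.09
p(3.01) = 10.37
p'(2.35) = 2.35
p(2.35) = 8.91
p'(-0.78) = 3.60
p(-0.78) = -0.41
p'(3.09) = 2.05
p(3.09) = 10.54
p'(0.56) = 3.07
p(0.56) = 4.06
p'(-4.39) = 5.05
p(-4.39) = -16.02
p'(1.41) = 2.73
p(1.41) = 6.52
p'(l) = 3.29 - 0.4*l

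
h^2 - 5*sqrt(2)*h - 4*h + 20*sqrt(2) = (h - 4)*(h - 5*sqrt(2))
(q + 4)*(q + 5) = q^2 + 9*q + 20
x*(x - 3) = x^2 - 3*x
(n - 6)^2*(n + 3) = n^3 - 9*n^2 + 108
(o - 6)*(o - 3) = o^2 - 9*o + 18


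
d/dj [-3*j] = -3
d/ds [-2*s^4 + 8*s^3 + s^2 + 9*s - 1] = -8*s^3 + 24*s^2 + 2*s + 9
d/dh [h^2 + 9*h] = 2*h + 9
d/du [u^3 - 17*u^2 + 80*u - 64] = 3*u^2 - 34*u + 80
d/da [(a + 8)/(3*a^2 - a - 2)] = (3*a^2 - a - (a + 8)*(6*a - 1) - 2)/(-3*a^2 + a + 2)^2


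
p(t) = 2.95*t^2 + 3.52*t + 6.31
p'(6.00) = 38.92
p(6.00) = 133.63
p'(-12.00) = -67.28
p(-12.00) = 388.87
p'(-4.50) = -23.03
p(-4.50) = 50.21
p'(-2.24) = -9.70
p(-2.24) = 13.23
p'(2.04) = 15.56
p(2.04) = 25.77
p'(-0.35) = 1.46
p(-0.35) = 5.44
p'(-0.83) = -1.38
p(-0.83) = 5.42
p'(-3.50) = -17.13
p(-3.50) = 30.13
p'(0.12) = 4.23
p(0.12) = 6.77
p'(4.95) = 32.72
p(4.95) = 96.02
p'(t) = 5.9*t + 3.52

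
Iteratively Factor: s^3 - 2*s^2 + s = (s - 1)*(s^2 - s) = (s - 1)^2*(s)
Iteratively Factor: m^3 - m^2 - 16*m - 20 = (m - 5)*(m^2 + 4*m + 4) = (m - 5)*(m + 2)*(m + 2)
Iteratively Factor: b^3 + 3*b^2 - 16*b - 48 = (b + 3)*(b^2 - 16) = (b - 4)*(b + 3)*(b + 4)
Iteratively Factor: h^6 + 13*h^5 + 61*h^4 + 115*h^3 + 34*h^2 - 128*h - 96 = (h - 1)*(h^5 + 14*h^4 + 75*h^3 + 190*h^2 + 224*h + 96) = (h - 1)*(h + 4)*(h^4 + 10*h^3 + 35*h^2 + 50*h + 24) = (h - 1)*(h + 4)^2*(h^3 + 6*h^2 + 11*h + 6) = (h - 1)*(h + 3)*(h + 4)^2*(h^2 + 3*h + 2) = (h - 1)*(h + 1)*(h + 3)*(h + 4)^2*(h + 2)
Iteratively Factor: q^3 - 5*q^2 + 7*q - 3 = (q - 1)*(q^2 - 4*q + 3) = (q - 3)*(q - 1)*(q - 1)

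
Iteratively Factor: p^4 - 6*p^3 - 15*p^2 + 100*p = (p - 5)*(p^3 - p^2 - 20*p) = (p - 5)^2*(p^2 + 4*p) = p*(p - 5)^2*(p + 4)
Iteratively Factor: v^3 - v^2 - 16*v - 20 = (v + 2)*(v^2 - 3*v - 10) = (v - 5)*(v + 2)*(v + 2)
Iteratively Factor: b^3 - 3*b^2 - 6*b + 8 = (b + 2)*(b^2 - 5*b + 4) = (b - 4)*(b + 2)*(b - 1)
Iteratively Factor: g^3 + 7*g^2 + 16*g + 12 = (g + 2)*(g^2 + 5*g + 6) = (g + 2)^2*(g + 3)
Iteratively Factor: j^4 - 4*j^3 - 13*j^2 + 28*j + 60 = (j - 3)*(j^3 - j^2 - 16*j - 20) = (j - 5)*(j - 3)*(j^2 + 4*j + 4) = (j - 5)*(j - 3)*(j + 2)*(j + 2)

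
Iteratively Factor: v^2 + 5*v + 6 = (v + 3)*(v + 2)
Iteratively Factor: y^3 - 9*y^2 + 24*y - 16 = (y - 4)*(y^2 - 5*y + 4) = (y - 4)^2*(y - 1)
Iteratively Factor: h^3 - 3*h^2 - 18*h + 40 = (h + 4)*(h^2 - 7*h + 10) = (h - 5)*(h + 4)*(h - 2)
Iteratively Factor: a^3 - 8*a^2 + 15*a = (a - 3)*(a^2 - 5*a) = a*(a - 3)*(a - 5)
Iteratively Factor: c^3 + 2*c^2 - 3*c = (c)*(c^2 + 2*c - 3) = c*(c - 1)*(c + 3)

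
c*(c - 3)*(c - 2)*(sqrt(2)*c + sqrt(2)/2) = sqrt(2)*c^4 - 9*sqrt(2)*c^3/2 + 7*sqrt(2)*c^2/2 + 3*sqrt(2)*c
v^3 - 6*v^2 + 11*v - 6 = (v - 3)*(v - 2)*(v - 1)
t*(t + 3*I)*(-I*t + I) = -I*t^3 + 3*t^2 + I*t^2 - 3*t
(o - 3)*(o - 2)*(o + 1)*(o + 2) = o^4 - 2*o^3 - 7*o^2 + 8*o + 12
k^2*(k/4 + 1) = k^3/4 + k^2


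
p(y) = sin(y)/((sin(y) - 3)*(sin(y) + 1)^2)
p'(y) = cos(y)/((sin(y) - 3)*(sin(y) + 1)^2) - 2*sin(y)*cos(y)/((sin(y) - 3)*(sin(y) + 1)^3) - sin(y)*cos(y)/((sin(y) - 3)^2*(sin(y) + 1)^2) = (3*sin(y) + cos(2*y) - 4)*cos(y)/((sin(y) - 3)^2*(sin(y) + 1)^3)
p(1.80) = -0.12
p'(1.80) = 0.01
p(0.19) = -0.05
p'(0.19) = -0.19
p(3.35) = 0.10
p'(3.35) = 0.71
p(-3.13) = 0.00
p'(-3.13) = 0.35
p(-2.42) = 1.57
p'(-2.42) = 8.39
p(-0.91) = 4.70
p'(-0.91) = -30.31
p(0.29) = -0.06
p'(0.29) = -0.14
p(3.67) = 0.59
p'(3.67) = 2.90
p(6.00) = 0.16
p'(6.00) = -0.95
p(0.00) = 0.00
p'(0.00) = -0.33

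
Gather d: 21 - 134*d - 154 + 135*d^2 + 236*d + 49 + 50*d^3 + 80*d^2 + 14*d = 50*d^3 + 215*d^2 + 116*d - 84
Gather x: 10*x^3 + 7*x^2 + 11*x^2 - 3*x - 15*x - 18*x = 10*x^3 + 18*x^2 - 36*x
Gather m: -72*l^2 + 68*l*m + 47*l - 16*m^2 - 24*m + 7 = -72*l^2 + 47*l - 16*m^2 + m*(68*l - 24) + 7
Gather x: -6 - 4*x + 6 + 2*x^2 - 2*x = 2*x^2 - 6*x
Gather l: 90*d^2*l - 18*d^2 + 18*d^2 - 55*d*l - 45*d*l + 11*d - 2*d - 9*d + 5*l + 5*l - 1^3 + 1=l*(90*d^2 - 100*d + 10)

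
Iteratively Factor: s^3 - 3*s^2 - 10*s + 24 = (s + 3)*(s^2 - 6*s + 8) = (s - 2)*(s + 3)*(s - 4)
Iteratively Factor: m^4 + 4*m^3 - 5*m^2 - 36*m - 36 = (m + 2)*(m^3 + 2*m^2 - 9*m - 18) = (m + 2)^2*(m^2 - 9) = (m - 3)*(m + 2)^2*(m + 3)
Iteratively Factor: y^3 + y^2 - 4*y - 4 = (y - 2)*(y^2 + 3*y + 2) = (y - 2)*(y + 2)*(y + 1)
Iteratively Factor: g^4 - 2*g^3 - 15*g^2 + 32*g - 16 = (g - 4)*(g^3 + 2*g^2 - 7*g + 4) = (g - 4)*(g - 1)*(g^2 + 3*g - 4) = (g - 4)*(g - 1)^2*(g + 4)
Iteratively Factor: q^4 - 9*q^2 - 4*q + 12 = (q + 2)*(q^3 - 2*q^2 - 5*q + 6) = (q - 1)*(q + 2)*(q^2 - q - 6) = (q - 3)*(q - 1)*(q + 2)*(q + 2)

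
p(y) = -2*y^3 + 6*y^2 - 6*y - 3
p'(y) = -6*y^2 + 12*y - 6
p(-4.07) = 255.65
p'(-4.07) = -154.23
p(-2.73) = 98.79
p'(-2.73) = -83.48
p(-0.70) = 4.83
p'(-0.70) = -17.34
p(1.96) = -6.77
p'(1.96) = -5.53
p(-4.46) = 320.54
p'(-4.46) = -178.87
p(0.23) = -4.09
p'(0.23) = -3.56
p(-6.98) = 1011.34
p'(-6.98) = -382.08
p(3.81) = -49.38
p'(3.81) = -47.38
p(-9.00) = 1995.00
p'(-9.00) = -600.00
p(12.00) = -2667.00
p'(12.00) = -726.00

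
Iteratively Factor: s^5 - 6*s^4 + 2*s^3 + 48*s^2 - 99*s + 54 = (s - 3)*(s^4 - 3*s^3 - 7*s^2 + 27*s - 18) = (s - 3)*(s - 1)*(s^3 - 2*s^2 - 9*s + 18) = (s - 3)*(s - 2)*(s - 1)*(s^2 - 9) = (s - 3)*(s - 2)*(s - 1)*(s + 3)*(s - 3)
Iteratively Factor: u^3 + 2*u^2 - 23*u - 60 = (u + 3)*(u^2 - u - 20) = (u - 5)*(u + 3)*(u + 4)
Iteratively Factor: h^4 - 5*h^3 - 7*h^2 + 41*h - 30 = (h + 3)*(h^3 - 8*h^2 + 17*h - 10) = (h - 1)*(h + 3)*(h^2 - 7*h + 10) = (h - 2)*(h - 1)*(h + 3)*(h - 5)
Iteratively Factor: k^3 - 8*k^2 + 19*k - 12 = (k - 4)*(k^2 - 4*k + 3) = (k - 4)*(k - 3)*(k - 1)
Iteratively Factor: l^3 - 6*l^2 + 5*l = (l - 1)*(l^2 - 5*l) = (l - 5)*(l - 1)*(l)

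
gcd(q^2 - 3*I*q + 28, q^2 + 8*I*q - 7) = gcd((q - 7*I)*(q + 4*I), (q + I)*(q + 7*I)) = 1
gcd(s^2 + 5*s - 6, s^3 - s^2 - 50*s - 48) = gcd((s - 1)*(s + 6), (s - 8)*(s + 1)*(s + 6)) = s + 6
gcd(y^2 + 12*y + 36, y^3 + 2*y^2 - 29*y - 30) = y + 6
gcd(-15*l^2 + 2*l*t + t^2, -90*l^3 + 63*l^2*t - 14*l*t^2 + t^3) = -3*l + t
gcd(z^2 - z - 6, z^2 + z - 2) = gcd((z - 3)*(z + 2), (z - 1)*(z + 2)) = z + 2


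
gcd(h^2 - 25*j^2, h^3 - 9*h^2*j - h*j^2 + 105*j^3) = h - 5*j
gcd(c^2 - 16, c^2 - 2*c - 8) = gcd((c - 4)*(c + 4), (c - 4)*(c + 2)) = c - 4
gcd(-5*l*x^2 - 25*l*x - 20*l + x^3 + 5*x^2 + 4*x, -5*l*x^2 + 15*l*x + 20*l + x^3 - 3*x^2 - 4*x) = -5*l*x - 5*l + x^2 + x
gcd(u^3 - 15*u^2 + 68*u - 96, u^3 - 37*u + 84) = u^2 - 7*u + 12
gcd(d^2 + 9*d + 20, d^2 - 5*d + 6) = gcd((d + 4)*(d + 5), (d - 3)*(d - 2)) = 1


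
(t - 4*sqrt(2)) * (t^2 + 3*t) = t^3 - 4*sqrt(2)*t^2 + 3*t^2 - 12*sqrt(2)*t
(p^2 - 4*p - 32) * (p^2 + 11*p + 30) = p^4 + 7*p^3 - 46*p^2 - 472*p - 960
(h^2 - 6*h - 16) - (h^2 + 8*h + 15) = -14*h - 31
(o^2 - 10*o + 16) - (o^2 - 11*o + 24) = o - 8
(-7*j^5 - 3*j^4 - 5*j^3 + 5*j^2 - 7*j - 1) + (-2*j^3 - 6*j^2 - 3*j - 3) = -7*j^5 - 3*j^4 - 7*j^3 - j^2 - 10*j - 4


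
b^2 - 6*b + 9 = (b - 3)^2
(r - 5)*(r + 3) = r^2 - 2*r - 15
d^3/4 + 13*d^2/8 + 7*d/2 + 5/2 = (d/4 + 1/2)*(d + 2)*(d + 5/2)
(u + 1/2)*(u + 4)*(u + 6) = u^3 + 21*u^2/2 + 29*u + 12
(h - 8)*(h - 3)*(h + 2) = h^3 - 9*h^2 + 2*h + 48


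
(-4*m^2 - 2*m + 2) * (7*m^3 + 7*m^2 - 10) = -28*m^5 - 42*m^4 + 54*m^2 + 20*m - 20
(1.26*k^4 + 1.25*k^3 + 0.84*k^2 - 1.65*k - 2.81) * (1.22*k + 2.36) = 1.5372*k^5 + 4.4986*k^4 + 3.9748*k^3 - 0.0306000000000002*k^2 - 7.3222*k - 6.6316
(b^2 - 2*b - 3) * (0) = 0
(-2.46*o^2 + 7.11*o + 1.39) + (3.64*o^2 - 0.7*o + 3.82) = 1.18*o^2 + 6.41*o + 5.21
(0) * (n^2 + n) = 0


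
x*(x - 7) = x^2 - 7*x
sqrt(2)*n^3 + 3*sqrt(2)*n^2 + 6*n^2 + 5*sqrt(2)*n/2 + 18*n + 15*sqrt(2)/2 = (n + 3)*(n + 5*sqrt(2)/2)*(sqrt(2)*n + 1)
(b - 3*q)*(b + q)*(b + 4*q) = b^3 + 2*b^2*q - 11*b*q^2 - 12*q^3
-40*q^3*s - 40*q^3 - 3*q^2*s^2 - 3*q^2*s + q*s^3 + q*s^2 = (-8*q + s)*(5*q + s)*(q*s + q)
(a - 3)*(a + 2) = a^2 - a - 6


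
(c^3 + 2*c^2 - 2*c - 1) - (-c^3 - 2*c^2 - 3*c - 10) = 2*c^3 + 4*c^2 + c + 9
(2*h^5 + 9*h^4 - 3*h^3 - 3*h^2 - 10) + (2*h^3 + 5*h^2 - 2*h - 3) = 2*h^5 + 9*h^4 - h^3 + 2*h^2 - 2*h - 13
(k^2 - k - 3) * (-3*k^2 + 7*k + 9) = -3*k^4 + 10*k^3 + 11*k^2 - 30*k - 27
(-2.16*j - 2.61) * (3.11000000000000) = -6.7176*j - 8.1171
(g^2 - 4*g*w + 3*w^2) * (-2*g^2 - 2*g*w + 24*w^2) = -2*g^4 + 6*g^3*w + 26*g^2*w^2 - 102*g*w^3 + 72*w^4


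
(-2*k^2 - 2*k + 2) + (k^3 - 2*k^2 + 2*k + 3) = k^3 - 4*k^2 + 5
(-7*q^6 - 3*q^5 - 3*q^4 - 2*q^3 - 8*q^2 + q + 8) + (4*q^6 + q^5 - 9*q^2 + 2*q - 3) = -3*q^6 - 2*q^5 - 3*q^4 - 2*q^3 - 17*q^2 + 3*q + 5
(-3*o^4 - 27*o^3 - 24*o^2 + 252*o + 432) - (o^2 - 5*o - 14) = -3*o^4 - 27*o^3 - 25*o^2 + 257*o + 446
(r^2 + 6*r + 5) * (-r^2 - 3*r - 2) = -r^4 - 9*r^3 - 25*r^2 - 27*r - 10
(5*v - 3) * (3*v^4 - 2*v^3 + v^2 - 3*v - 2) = 15*v^5 - 19*v^4 + 11*v^3 - 18*v^2 - v + 6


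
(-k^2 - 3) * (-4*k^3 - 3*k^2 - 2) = 4*k^5 + 3*k^4 + 12*k^3 + 11*k^2 + 6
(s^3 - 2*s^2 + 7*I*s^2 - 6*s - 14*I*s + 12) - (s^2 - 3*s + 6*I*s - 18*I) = s^3 - 3*s^2 + 7*I*s^2 - 3*s - 20*I*s + 12 + 18*I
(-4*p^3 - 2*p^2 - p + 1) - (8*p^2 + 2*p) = -4*p^3 - 10*p^2 - 3*p + 1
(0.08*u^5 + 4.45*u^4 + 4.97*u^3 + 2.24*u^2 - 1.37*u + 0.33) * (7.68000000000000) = 0.6144*u^5 + 34.176*u^4 + 38.1696*u^3 + 17.2032*u^2 - 10.5216*u + 2.5344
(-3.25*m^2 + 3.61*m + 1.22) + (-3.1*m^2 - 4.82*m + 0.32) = -6.35*m^2 - 1.21*m + 1.54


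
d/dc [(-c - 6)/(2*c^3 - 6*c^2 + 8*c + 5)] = (4*c^3 + 30*c^2 - 72*c + 43)/(4*c^6 - 24*c^5 + 68*c^4 - 76*c^3 + 4*c^2 + 80*c + 25)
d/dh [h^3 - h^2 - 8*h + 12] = 3*h^2 - 2*h - 8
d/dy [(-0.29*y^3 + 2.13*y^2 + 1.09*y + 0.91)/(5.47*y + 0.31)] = (-3.1726*y^3 + 11.3814*y^2 + 1.3206*y - 4.6398)/(29.9209*y^2 + 3.3914*y + 0.0961)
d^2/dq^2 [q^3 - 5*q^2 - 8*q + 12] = 6*q - 10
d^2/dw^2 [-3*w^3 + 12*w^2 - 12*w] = 24 - 18*w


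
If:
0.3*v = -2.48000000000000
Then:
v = -8.27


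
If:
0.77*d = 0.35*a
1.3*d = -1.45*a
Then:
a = 0.00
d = 0.00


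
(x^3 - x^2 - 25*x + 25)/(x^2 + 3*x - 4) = (x^2 - 25)/(x + 4)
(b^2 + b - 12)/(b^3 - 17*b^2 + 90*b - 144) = (b + 4)/(b^2 - 14*b + 48)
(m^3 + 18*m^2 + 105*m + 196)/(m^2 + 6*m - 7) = (m^2 + 11*m + 28)/(m - 1)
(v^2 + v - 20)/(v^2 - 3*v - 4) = (v + 5)/(v + 1)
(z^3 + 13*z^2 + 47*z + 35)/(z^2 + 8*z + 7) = z + 5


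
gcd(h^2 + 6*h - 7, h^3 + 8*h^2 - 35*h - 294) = h + 7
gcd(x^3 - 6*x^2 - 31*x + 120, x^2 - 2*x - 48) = x - 8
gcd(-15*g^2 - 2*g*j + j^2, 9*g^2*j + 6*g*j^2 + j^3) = 3*g + j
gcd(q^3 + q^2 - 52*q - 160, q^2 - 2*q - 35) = q + 5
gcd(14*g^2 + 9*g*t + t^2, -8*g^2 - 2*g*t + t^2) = 2*g + t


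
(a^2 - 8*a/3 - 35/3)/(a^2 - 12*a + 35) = (a + 7/3)/(a - 7)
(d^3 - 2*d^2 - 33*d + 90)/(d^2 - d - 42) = (d^2 - 8*d + 15)/(d - 7)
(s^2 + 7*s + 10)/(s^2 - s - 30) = (s + 2)/(s - 6)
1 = 1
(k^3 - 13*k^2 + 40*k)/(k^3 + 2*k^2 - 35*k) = (k - 8)/(k + 7)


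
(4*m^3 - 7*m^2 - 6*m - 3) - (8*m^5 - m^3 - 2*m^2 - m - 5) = -8*m^5 + 5*m^3 - 5*m^2 - 5*m + 2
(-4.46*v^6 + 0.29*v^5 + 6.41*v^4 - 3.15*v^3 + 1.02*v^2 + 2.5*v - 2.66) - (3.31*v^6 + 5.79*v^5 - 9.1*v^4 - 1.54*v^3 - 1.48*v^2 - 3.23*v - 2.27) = -7.77*v^6 - 5.5*v^5 + 15.51*v^4 - 1.61*v^3 + 2.5*v^2 + 5.73*v - 0.39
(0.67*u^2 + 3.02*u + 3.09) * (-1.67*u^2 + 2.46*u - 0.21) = -1.1189*u^4 - 3.3952*u^3 + 2.1282*u^2 + 6.9672*u - 0.6489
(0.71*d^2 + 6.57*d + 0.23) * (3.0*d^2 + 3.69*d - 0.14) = 2.13*d^4 + 22.3299*d^3 + 24.8339*d^2 - 0.0711000000000002*d - 0.0322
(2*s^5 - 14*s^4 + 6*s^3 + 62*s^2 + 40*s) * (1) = 2*s^5 - 14*s^4 + 6*s^3 + 62*s^2 + 40*s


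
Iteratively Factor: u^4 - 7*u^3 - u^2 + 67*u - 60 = (u + 3)*(u^3 - 10*u^2 + 29*u - 20) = (u - 5)*(u + 3)*(u^2 - 5*u + 4) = (u - 5)*(u - 1)*(u + 3)*(u - 4)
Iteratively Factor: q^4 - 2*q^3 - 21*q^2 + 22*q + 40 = (q - 2)*(q^3 - 21*q - 20) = (q - 5)*(q - 2)*(q^2 + 5*q + 4) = (q - 5)*(q - 2)*(q + 1)*(q + 4)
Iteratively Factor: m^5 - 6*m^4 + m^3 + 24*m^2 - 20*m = (m)*(m^4 - 6*m^3 + m^2 + 24*m - 20) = m*(m - 5)*(m^3 - m^2 - 4*m + 4) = m*(m - 5)*(m - 1)*(m^2 - 4) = m*(m - 5)*(m - 2)*(m - 1)*(m + 2)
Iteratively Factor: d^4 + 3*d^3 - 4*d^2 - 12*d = (d)*(d^3 + 3*d^2 - 4*d - 12) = d*(d - 2)*(d^2 + 5*d + 6) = d*(d - 2)*(d + 3)*(d + 2)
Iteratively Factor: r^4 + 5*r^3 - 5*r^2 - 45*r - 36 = (r + 3)*(r^3 + 2*r^2 - 11*r - 12) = (r + 1)*(r + 3)*(r^2 + r - 12) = (r + 1)*(r + 3)*(r + 4)*(r - 3)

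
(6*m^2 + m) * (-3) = -18*m^2 - 3*m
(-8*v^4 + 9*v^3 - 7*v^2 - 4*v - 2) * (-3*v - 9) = 24*v^5 + 45*v^4 - 60*v^3 + 75*v^2 + 42*v + 18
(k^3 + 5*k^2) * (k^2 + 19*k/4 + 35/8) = k^5 + 39*k^4/4 + 225*k^3/8 + 175*k^2/8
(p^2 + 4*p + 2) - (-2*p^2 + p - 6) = 3*p^2 + 3*p + 8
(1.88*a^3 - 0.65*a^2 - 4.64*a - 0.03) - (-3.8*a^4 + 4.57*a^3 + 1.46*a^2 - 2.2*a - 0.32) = 3.8*a^4 - 2.69*a^3 - 2.11*a^2 - 2.44*a + 0.29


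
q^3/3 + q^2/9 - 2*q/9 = q*(q/3 + 1/3)*(q - 2/3)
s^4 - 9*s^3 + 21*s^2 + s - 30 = (s - 5)*(s - 3)*(s - 2)*(s + 1)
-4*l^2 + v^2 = (-2*l + v)*(2*l + v)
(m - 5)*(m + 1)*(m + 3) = m^3 - m^2 - 17*m - 15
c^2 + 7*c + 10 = (c + 2)*(c + 5)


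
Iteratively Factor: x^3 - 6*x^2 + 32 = (x - 4)*(x^2 - 2*x - 8) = (x - 4)*(x + 2)*(x - 4)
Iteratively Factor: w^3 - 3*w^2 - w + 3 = (w - 1)*(w^2 - 2*w - 3) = (w - 3)*(w - 1)*(w + 1)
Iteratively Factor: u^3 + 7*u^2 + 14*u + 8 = (u + 4)*(u^2 + 3*u + 2) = (u + 1)*(u + 4)*(u + 2)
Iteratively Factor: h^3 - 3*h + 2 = (h - 1)*(h^2 + h - 2) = (h - 1)^2*(h + 2)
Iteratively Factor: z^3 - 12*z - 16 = (z - 4)*(z^2 + 4*z + 4) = (z - 4)*(z + 2)*(z + 2)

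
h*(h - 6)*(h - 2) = h^3 - 8*h^2 + 12*h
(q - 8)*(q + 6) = q^2 - 2*q - 48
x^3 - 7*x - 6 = (x - 3)*(x + 1)*(x + 2)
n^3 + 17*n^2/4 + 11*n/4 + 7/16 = (n + 1/4)*(n + 1/2)*(n + 7/2)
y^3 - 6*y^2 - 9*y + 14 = (y - 7)*(y - 1)*(y + 2)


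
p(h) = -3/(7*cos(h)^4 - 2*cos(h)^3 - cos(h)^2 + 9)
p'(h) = -3*(28*sin(h)*cos(h)^3 - 6*sin(h)*cos(h)^2 - 2*sin(h)*cos(h))/(7*cos(h)^4 - 2*cos(h)^3 - cos(h)^2 + 9)^2 = 6*(-14*cos(h)^2 + 3*cos(h) + 1)*sin(h)*cos(h)/(7*cos(h)^4 - 2*cos(h)^3 - cos(h)^2 + 9)^2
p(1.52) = -0.33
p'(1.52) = 0.00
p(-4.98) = -0.34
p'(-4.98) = 0.02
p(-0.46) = -0.27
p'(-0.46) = 0.14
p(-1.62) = -0.33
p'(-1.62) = 0.00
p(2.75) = -0.20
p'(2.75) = 0.13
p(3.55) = -0.20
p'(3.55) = -0.14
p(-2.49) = -0.25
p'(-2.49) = -0.20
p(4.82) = -0.33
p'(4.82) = -0.01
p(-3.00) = -0.18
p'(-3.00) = -0.05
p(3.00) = -0.18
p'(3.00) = 0.05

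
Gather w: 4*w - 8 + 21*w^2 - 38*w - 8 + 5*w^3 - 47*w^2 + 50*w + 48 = 5*w^3 - 26*w^2 + 16*w + 32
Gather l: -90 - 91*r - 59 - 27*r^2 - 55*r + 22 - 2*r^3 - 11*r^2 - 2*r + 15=-2*r^3 - 38*r^2 - 148*r - 112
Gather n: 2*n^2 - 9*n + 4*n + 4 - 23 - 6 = 2*n^2 - 5*n - 25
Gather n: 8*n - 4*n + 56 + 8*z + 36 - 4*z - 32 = 4*n + 4*z + 60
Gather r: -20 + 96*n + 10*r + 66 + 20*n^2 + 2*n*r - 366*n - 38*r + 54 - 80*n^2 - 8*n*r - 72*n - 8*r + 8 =-60*n^2 - 342*n + r*(-6*n - 36) + 108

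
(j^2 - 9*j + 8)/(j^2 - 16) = (j^2 - 9*j + 8)/(j^2 - 16)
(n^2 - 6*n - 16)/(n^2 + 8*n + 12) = (n - 8)/(n + 6)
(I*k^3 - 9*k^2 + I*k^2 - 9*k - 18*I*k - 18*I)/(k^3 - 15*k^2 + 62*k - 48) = (I*k^3 + k^2*(-9 + I) + k*(-9 - 18*I) - 18*I)/(k^3 - 15*k^2 + 62*k - 48)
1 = 1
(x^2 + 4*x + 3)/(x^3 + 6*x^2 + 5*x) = (x + 3)/(x*(x + 5))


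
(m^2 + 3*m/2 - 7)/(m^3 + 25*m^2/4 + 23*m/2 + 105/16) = 8*(m - 2)/(8*m^2 + 22*m + 15)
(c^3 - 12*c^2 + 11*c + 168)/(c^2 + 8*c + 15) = (c^2 - 15*c + 56)/(c + 5)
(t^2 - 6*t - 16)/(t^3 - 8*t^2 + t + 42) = (t - 8)/(t^2 - 10*t + 21)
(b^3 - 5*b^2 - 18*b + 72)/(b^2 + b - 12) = b - 6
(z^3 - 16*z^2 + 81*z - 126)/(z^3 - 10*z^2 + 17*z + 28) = (z^2 - 9*z + 18)/(z^2 - 3*z - 4)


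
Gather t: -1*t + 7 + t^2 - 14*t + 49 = t^2 - 15*t + 56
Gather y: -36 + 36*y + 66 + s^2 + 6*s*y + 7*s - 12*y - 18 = s^2 + 7*s + y*(6*s + 24) + 12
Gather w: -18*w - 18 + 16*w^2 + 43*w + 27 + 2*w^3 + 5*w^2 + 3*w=2*w^3 + 21*w^2 + 28*w + 9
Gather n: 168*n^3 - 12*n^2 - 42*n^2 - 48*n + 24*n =168*n^3 - 54*n^2 - 24*n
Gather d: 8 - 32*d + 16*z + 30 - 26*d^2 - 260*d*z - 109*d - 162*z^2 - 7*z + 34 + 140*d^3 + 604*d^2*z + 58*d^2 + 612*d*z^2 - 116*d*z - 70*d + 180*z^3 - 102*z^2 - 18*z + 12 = 140*d^3 + d^2*(604*z + 32) + d*(612*z^2 - 376*z - 211) + 180*z^3 - 264*z^2 - 9*z + 84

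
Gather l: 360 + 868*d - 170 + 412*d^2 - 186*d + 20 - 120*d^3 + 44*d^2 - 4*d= -120*d^3 + 456*d^2 + 678*d + 210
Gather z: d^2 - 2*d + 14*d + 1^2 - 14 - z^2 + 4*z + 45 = d^2 + 12*d - z^2 + 4*z + 32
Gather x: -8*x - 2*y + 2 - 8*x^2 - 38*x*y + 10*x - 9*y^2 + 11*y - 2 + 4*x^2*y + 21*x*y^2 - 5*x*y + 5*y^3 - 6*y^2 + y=x^2*(4*y - 8) + x*(21*y^2 - 43*y + 2) + 5*y^3 - 15*y^2 + 10*y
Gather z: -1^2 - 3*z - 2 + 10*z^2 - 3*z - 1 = 10*z^2 - 6*z - 4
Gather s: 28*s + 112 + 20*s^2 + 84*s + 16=20*s^2 + 112*s + 128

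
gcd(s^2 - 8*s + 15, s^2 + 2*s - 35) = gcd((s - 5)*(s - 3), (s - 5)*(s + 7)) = s - 5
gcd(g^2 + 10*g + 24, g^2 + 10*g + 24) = g^2 + 10*g + 24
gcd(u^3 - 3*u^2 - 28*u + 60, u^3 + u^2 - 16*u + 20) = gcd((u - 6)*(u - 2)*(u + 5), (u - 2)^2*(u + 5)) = u^2 + 3*u - 10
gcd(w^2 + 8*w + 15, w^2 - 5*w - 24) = w + 3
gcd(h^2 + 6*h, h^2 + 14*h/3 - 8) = h + 6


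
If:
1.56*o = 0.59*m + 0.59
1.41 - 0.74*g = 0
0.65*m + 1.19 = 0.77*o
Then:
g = 1.91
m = -2.51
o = -0.57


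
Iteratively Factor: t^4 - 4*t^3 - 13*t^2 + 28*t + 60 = (t + 2)*(t^3 - 6*t^2 - t + 30) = (t + 2)^2*(t^2 - 8*t + 15) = (t - 3)*(t + 2)^2*(t - 5)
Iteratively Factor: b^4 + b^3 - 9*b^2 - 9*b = (b - 3)*(b^3 + 4*b^2 + 3*b) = b*(b - 3)*(b^2 + 4*b + 3) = b*(b - 3)*(b + 3)*(b + 1)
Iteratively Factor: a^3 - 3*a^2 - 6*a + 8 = (a - 4)*(a^2 + a - 2) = (a - 4)*(a + 2)*(a - 1)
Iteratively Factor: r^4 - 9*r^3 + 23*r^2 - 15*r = (r - 3)*(r^3 - 6*r^2 + 5*r) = (r - 3)*(r - 1)*(r^2 - 5*r) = r*(r - 3)*(r - 1)*(r - 5)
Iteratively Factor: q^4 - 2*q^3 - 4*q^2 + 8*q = (q - 2)*(q^3 - 4*q) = (q - 2)^2*(q^2 + 2*q) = (q - 2)^2*(q + 2)*(q)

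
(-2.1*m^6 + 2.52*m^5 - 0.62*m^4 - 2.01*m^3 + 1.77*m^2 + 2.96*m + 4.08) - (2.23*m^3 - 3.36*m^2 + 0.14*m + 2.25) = -2.1*m^6 + 2.52*m^5 - 0.62*m^4 - 4.24*m^3 + 5.13*m^2 + 2.82*m + 1.83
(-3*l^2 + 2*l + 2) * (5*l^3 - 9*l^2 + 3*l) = -15*l^5 + 37*l^4 - 17*l^3 - 12*l^2 + 6*l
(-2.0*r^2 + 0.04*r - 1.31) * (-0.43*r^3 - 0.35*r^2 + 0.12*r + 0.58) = 0.86*r^5 + 0.6828*r^4 + 0.3093*r^3 - 0.6967*r^2 - 0.134*r - 0.7598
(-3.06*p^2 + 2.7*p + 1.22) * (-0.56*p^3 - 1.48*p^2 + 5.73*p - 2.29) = 1.7136*p^5 + 3.0168*p^4 - 22.213*p^3 + 20.6728*p^2 + 0.8076*p - 2.7938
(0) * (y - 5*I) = 0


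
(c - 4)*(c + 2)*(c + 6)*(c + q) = c^4 + c^3*q + 4*c^3 + 4*c^2*q - 20*c^2 - 20*c*q - 48*c - 48*q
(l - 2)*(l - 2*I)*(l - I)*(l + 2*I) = l^4 - 2*l^3 - I*l^3 + 4*l^2 + 2*I*l^2 - 8*l - 4*I*l + 8*I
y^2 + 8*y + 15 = (y + 3)*(y + 5)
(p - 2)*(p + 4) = p^2 + 2*p - 8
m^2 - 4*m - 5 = (m - 5)*(m + 1)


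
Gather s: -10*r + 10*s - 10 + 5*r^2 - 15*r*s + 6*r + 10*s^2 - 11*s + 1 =5*r^2 - 4*r + 10*s^2 + s*(-15*r - 1) - 9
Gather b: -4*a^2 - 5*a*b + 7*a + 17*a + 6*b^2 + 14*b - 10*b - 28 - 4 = -4*a^2 + 24*a + 6*b^2 + b*(4 - 5*a) - 32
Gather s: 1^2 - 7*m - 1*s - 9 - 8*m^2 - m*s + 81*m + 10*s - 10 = -8*m^2 + 74*m + s*(9 - m) - 18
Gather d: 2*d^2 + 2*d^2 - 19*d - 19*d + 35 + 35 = 4*d^2 - 38*d + 70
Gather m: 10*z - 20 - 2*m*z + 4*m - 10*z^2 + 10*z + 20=m*(4 - 2*z) - 10*z^2 + 20*z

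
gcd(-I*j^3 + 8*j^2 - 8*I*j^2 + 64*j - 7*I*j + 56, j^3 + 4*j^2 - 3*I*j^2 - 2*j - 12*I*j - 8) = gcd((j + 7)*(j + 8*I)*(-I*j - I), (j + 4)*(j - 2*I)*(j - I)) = 1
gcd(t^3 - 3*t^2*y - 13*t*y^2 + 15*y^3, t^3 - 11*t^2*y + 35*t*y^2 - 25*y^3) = t^2 - 6*t*y + 5*y^2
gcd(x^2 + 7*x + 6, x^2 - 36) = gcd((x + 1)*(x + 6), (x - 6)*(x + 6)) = x + 6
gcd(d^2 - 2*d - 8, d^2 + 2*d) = d + 2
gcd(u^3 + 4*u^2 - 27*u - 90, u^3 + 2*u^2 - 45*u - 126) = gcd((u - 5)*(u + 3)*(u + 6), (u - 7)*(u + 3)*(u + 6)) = u^2 + 9*u + 18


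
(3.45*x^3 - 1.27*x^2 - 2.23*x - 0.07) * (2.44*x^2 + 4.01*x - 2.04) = 8.418*x^5 + 10.7357*x^4 - 17.5719*x^3 - 6.5223*x^2 + 4.2685*x + 0.1428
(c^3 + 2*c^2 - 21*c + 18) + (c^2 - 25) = c^3 + 3*c^2 - 21*c - 7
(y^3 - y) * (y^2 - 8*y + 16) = y^5 - 8*y^4 + 15*y^3 + 8*y^2 - 16*y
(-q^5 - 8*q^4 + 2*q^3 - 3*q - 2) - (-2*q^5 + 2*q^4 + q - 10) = q^5 - 10*q^4 + 2*q^3 - 4*q + 8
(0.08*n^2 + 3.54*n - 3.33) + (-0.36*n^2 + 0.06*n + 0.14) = -0.28*n^2 + 3.6*n - 3.19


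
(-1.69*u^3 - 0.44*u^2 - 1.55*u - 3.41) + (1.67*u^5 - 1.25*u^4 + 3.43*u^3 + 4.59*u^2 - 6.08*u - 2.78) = 1.67*u^5 - 1.25*u^4 + 1.74*u^3 + 4.15*u^2 - 7.63*u - 6.19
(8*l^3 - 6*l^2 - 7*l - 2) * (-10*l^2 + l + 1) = -80*l^5 + 68*l^4 + 72*l^3 + 7*l^2 - 9*l - 2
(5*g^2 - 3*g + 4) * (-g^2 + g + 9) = -5*g^4 + 8*g^3 + 38*g^2 - 23*g + 36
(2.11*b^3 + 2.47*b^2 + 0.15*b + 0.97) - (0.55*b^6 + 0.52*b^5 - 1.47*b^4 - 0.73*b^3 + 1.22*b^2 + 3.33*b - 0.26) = -0.55*b^6 - 0.52*b^5 + 1.47*b^4 + 2.84*b^3 + 1.25*b^2 - 3.18*b + 1.23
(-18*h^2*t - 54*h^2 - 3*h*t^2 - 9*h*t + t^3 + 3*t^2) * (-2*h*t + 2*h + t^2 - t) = 36*h^3*t^2 + 72*h^3*t - 108*h^3 - 12*h^2*t^3 - 24*h^2*t^2 + 36*h^2*t - 5*h*t^4 - 10*h*t^3 + 15*h*t^2 + t^5 + 2*t^4 - 3*t^3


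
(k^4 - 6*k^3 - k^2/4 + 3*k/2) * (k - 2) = k^5 - 8*k^4 + 47*k^3/4 + 2*k^2 - 3*k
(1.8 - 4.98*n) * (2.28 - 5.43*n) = 27.0414*n^2 - 21.1284*n + 4.104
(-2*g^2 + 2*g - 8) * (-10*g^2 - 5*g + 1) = 20*g^4 - 10*g^3 + 68*g^2 + 42*g - 8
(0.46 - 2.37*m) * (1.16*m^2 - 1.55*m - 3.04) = -2.7492*m^3 + 4.2071*m^2 + 6.4918*m - 1.3984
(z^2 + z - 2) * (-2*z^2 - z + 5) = -2*z^4 - 3*z^3 + 8*z^2 + 7*z - 10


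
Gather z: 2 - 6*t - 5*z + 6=-6*t - 5*z + 8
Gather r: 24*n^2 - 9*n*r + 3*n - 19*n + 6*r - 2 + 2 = 24*n^2 - 16*n + r*(6 - 9*n)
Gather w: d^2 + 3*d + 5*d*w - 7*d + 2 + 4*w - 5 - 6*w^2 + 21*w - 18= d^2 - 4*d - 6*w^2 + w*(5*d + 25) - 21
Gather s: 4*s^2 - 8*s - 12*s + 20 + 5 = 4*s^2 - 20*s + 25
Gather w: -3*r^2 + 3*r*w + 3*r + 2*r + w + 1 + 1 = -3*r^2 + 5*r + w*(3*r + 1) + 2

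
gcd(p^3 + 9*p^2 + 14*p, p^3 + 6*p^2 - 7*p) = p^2 + 7*p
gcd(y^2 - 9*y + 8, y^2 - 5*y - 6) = 1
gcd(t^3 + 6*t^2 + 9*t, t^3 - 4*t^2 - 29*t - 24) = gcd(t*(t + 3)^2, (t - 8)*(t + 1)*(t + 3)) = t + 3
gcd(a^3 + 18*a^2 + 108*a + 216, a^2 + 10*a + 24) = a + 6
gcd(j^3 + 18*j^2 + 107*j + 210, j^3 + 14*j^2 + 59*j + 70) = j^2 + 12*j + 35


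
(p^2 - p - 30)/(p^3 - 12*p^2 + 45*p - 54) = (p + 5)/(p^2 - 6*p + 9)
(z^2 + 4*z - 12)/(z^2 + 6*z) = (z - 2)/z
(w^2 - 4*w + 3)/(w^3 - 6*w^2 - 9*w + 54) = (w - 1)/(w^2 - 3*w - 18)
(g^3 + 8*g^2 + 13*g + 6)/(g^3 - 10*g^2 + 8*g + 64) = (g^3 + 8*g^2 + 13*g + 6)/(g^3 - 10*g^2 + 8*g + 64)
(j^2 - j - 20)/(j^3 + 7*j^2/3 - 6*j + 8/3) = 3*(j - 5)/(3*j^2 - 5*j + 2)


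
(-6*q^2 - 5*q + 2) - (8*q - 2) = -6*q^2 - 13*q + 4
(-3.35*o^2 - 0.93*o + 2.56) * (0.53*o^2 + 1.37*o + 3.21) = -1.7755*o^4 - 5.0824*o^3 - 10.6708*o^2 + 0.5219*o + 8.2176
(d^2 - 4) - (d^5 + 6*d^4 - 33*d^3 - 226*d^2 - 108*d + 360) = -d^5 - 6*d^4 + 33*d^3 + 227*d^2 + 108*d - 364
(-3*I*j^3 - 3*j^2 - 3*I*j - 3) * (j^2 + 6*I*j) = -3*I*j^5 + 15*j^4 - 21*I*j^3 + 15*j^2 - 18*I*j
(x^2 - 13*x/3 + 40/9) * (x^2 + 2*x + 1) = x^4 - 7*x^3/3 - 29*x^2/9 + 41*x/9 + 40/9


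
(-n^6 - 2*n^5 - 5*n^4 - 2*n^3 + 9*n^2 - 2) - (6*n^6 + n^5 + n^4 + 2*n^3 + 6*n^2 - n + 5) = -7*n^6 - 3*n^5 - 6*n^4 - 4*n^3 + 3*n^2 + n - 7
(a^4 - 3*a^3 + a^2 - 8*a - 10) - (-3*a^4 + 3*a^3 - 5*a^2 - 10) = 4*a^4 - 6*a^3 + 6*a^2 - 8*a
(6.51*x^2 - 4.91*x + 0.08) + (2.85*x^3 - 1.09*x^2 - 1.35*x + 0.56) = 2.85*x^3 + 5.42*x^2 - 6.26*x + 0.64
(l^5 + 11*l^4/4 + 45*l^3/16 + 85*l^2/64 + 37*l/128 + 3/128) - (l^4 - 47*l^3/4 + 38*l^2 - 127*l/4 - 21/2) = l^5 + 7*l^4/4 + 233*l^3/16 - 2347*l^2/64 + 4101*l/128 + 1347/128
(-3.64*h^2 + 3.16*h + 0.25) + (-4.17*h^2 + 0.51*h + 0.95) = -7.81*h^2 + 3.67*h + 1.2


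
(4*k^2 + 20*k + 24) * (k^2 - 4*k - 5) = 4*k^4 + 4*k^3 - 76*k^2 - 196*k - 120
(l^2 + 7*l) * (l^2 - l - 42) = l^4 + 6*l^3 - 49*l^2 - 294*l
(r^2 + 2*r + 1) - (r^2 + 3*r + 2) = -r - 1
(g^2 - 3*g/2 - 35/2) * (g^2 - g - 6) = g^4 - 5*g^3/2 - 22*g^2 + 53*g/2 + 105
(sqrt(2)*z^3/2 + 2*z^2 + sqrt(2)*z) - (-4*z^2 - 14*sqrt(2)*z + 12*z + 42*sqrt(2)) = sqrt(2)*z^3/2 + 6*z^2 - 12*z + 15*sqrt(2)*z - 42*sqrt(2)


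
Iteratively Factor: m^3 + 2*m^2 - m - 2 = (m + 1)*(m^2 + m - 2) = (m - 1)*(m + 1)*(m + 2)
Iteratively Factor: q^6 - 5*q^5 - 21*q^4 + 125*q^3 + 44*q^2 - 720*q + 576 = (q - 3)*(q^5 - 2*q^4 - 27*q^3 + 44*q^2 + 176*q - 192) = (q - 3)*(q - 1)*(q^4 - q^3 - 28*q^2 + 16*q + 192) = (q - 3)*(q - 1)*(q + 4)*(q^3 - 5*q^2 - 8*q + 48) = (q - 3)*(q - 1)*(q + 3)*(q + 4)*(q^2 - 8*q + 16) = (q - 4)*(q - 3)*(q - 1)*(q + 3)*(q + 4)*(q - 4)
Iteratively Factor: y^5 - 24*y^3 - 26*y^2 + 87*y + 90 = (y - 5)*(y^4 + 5*y^3 + y^2 - 21*y - 18) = (y - 5)*(y + 3)*(y^3 + 2*y^2 - 5*y - 6) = (y - 5)*(y - 2)*(y + 3)*(y^2 + 4*y + 3) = (y - 5)*(y - 2)*(y + 3)^2*(y + 1)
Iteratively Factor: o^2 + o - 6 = (o - 2)*(o + 3)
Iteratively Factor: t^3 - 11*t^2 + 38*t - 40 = (t - 2)*(t^2 - 9*t + 20) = (t - 4)*(t - 2)*(t - 5)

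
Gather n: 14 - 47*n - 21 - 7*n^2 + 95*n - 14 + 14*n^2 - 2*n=7*n^2 + 46*n - 21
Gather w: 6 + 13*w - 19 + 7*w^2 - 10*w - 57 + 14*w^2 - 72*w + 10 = 21*w^2 - 69*w - 60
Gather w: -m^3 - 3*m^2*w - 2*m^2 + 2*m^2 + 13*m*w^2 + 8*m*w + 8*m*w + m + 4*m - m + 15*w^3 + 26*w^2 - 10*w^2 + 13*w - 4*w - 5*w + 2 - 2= -m^3 + 4*m + 15*w^3 + w^2*(13*m + 16) + w*(-3*m^2 + 16*m + 4)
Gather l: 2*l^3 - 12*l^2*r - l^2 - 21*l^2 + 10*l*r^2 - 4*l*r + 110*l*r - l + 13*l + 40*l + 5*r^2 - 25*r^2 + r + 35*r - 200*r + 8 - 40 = 2*l^3 + l^2*(-12*r - 22) + l*(10*r^2 + 106*r + 52) - 20*r^2 - 164*r - 32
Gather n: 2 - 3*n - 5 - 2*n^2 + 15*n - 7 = -2*n^2 + 12*n - 10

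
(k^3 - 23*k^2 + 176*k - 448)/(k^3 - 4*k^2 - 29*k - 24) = (k^2 - 15*k + 56)/(k^2 + 4*k + 3)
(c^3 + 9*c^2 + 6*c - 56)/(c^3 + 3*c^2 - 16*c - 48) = (c^2 + 5*c - 14)/(c^2 - c - 12)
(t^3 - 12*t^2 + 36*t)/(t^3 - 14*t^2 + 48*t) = (t - 6)/(t - 8)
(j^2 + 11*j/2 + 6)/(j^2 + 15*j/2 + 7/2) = (2*j^2 + 11*j + 12)/(2*j^2 + 15*j + 7)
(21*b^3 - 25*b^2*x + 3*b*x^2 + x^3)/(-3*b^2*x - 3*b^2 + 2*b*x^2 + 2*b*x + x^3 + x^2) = (-21*b^2 + 4*b*x + x^2)/(3*b*x + 3*b + x^2 + x)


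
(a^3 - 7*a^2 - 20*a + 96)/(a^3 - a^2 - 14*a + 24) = (a - 8)/(a - 2)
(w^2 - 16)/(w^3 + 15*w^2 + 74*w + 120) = (w - 4)/(w^2 + 11*w + 30)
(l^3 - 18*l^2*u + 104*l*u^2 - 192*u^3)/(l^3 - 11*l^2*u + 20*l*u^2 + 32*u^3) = (l - 6*u)/(l + u)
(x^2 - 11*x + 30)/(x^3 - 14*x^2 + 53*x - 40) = (x - 6)/(x^2 - 9*x + 8)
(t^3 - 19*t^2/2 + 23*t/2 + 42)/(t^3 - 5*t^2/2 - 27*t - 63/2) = (t - 4)/(t + 3)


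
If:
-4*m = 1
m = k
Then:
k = -1/4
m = -1/4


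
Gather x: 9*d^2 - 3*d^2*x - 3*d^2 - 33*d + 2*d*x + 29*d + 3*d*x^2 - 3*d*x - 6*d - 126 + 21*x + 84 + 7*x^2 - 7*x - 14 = 6*d^2 - 10*d + x^2*(3*d + 7) + x*(-3*d^2 - d + 14) - 56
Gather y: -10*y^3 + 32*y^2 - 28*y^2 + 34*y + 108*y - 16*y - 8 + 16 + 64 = -10*y^3 + 4*y^2 + 126*y + 72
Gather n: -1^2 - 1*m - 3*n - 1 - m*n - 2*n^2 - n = -m - 2*n^2 + n*(-m - 4) - 2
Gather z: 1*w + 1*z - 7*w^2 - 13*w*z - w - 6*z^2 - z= -7*w^2 - 13*w*z - 6*z^2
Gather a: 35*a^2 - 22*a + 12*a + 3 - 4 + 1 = 35*a^2 - 10*a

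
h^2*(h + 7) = h^3 + 7*h^2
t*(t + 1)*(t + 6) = t^3 + 7*t^2 + 6*t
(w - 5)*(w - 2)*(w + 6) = w^3 - w^2 - 32*w + 60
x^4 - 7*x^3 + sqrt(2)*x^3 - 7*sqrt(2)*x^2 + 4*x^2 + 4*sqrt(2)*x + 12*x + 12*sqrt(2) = (x - 6)*(x - 2)*(x + 1)*(x + sqrt(2))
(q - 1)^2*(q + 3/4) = q^3 - 5*q^2/4 - q/2 + 3/4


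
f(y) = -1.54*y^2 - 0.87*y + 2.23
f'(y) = -3.08*y - 0.87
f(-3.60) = -14.60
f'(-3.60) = 10.22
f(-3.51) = -13.69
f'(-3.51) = 9.94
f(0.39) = 1.66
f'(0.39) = -2.07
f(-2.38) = -4.42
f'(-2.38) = 6.46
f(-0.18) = 2.34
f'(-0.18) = -0.32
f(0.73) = 0.77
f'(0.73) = -3.12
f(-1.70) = -0.74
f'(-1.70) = 4.37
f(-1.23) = 0.97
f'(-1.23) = 2.92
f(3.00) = -14.24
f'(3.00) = -10.11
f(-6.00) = -47.99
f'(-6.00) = 17.61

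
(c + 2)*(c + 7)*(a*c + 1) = a*c^3 + 9*a*c^2 + 14*a*c + c^2 + 9*c + 14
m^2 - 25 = (m - 5)*(m + 5)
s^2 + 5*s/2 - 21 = (s - 7/2)*(s + 6)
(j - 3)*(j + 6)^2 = j^3 + 9*j^2 - 108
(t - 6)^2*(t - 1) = t^3 - 13*t^2 + 48*t - 36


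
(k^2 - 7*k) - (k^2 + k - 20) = 20 - 8*k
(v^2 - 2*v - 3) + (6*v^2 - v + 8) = 7*v^2 - 3*v + 5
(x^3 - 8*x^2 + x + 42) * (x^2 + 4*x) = x^5 - 4*x^4 - 31*x^3 + 46*x^2 + 168*x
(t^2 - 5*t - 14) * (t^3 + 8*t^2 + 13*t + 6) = t^5 + 3*t^4 - 41*t^3 - 171*t^2 - 212*t - 84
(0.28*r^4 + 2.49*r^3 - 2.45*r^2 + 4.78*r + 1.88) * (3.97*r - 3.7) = 1.1116*r^5 + 8.8493*r^4 - 18.9395*r^3 + 28.0416*r^2 - 10.2224*r - 6.956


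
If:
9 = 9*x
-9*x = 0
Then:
No Solution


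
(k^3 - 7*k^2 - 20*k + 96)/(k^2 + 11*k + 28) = (k^2 - 11*k + 24)/(k + 7)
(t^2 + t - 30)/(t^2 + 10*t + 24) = (t - 5)/(t + 4)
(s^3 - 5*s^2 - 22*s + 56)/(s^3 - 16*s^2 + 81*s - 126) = (s^2 + 2*s - 8)/(s^2 - 9*s + 18)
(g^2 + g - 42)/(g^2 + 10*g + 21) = (g - 6)/(g + 3)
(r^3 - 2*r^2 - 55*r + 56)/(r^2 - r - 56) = r - 1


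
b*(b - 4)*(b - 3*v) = b^3 - 3*b^2*v - 4*b^2 + 12*b*v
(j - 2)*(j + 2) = j^2 - 4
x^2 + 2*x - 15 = (x - 3)*(x + 5)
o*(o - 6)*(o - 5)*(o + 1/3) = o^4 - 32*o^3/3 + 79*o^2/3 + 10*o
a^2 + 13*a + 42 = (a + 6)*(a + 7)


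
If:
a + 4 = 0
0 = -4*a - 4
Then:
No Solution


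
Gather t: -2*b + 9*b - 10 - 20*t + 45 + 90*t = 7*b + 70*t + 35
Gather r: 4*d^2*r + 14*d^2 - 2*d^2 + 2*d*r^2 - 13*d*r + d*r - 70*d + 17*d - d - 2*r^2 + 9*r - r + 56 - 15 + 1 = 12*d^2 - 54*d + r^2*(2*d - 2) + r*(4*d^2 - 12*d + 8) + 42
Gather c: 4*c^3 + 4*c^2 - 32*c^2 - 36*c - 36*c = 4*c^3 - 28*c^2 - 72*c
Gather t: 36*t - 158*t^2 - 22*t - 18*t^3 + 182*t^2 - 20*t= -18*t^3 + 24*t^2 - 6*t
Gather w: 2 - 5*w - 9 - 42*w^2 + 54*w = -42*w^2 + 49*w - 7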